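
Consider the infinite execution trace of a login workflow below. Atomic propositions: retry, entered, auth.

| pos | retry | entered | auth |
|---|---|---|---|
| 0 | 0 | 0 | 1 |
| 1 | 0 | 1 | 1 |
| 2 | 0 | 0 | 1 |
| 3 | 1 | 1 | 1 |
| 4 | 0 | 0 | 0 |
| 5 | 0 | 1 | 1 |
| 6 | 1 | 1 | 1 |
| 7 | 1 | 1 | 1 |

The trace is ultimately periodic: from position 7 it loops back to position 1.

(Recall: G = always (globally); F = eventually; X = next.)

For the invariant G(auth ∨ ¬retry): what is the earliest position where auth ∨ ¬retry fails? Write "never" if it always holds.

auth ∨ ¬retry holds at every position 0..7, and those are all the positions the trace ever visits, so the invariant G(auth ∨ ¬retry) is never violated.

never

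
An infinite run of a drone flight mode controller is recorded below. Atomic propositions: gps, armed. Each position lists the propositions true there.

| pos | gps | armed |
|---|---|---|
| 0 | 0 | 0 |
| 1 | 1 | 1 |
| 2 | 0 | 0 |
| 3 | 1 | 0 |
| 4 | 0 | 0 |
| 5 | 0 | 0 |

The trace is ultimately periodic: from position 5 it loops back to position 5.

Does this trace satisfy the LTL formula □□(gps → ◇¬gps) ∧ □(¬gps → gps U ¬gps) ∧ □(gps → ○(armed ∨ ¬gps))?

Holds

gps → ○(armed ∨ ¬gps) holds at every position 0..5, and those are all positions ever visited, so □(gps → ○(armed ∨ ¬gps)) holds.
Positions where gps holds: 1, 3.
Check ○(armed ∨ ¬gps) at each: 1→ok, 3→ok.
At position 0: □□(gps → ◇¬gps) ∧ □(¬gps → gps U ¬gps) is true; □(gps → ○(armed ∨ ¬gps)) is true; so □□(gps → ◇¬gps) ∧ □(¬gps → gps U ¬gps) ∧ □(gps → ○(armed ∨ ¬gps)) is true.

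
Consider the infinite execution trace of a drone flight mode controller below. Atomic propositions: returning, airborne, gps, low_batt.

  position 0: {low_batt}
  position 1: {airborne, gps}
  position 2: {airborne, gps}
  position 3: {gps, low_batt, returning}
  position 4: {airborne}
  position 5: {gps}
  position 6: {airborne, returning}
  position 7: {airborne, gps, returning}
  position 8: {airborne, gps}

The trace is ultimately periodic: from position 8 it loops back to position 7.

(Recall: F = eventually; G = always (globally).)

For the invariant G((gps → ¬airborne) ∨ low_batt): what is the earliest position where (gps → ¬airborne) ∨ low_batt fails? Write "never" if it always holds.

Check (gps → ¬airborne) ∨ low_batt at each position in order: 0 ✓.
At position 1 the labels are {airborne, gps}, so (gps → ¬airborne) ∨ low_batt is false there. This is the first violation.

1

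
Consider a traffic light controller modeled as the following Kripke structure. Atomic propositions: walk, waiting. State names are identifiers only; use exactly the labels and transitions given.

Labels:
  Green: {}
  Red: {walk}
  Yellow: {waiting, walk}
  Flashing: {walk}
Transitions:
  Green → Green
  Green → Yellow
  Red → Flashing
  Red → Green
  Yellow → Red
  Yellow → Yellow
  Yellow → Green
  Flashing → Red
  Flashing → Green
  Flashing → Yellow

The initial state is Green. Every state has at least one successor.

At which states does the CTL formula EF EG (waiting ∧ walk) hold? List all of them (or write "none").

{Green, Red, Yellow, Flashing}

States satisfying EG (waiting ∧ walk): {Yellow}.
States satisfying EF EG (waiting ∧ walk): {Green, Red, Yellow, Flashing}.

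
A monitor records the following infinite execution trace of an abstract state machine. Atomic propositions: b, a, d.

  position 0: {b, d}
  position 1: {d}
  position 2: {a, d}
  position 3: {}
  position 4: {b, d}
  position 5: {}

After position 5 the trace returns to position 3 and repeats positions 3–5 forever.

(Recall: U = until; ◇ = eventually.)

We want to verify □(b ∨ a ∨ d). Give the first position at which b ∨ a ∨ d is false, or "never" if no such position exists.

Check b ∨ a ∨ d at each position in order: 0 ✓, 1 ✓, 2 ✓.
At position 3 the labels are {}, so b ∨ a ∨ d is false there. This is the first violation.

3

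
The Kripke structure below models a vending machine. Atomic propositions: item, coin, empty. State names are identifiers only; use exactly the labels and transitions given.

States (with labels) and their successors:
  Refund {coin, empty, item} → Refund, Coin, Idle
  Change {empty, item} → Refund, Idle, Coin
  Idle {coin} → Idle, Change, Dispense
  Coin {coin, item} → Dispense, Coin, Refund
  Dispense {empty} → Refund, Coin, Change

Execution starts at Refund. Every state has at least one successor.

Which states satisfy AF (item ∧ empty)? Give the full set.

{Refund, Change}

States satisfying item ∧ empty: {Refund, Change}.
States satisfying AF (item ∧ empty): {Refund, Change}.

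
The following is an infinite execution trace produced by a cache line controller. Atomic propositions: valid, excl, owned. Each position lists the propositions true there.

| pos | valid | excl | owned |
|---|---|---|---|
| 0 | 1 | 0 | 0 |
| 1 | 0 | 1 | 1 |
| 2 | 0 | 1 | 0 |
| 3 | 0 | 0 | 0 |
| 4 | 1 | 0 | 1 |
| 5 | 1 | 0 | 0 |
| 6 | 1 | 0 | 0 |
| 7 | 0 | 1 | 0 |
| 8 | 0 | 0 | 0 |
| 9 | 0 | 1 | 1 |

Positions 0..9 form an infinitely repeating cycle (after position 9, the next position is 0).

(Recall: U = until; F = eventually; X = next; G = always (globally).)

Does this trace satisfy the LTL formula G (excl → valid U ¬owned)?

No

excl → valid U ¬owned must hold at every position from 0 onward. It fails at position 1, so G (excl → valid U ¬owned) is false.
Positions where excl holds: 1, 2, 7, 9.
Check valid U ¬owned at each: 1→fails, 2→ok, 7→ok, 9→fails.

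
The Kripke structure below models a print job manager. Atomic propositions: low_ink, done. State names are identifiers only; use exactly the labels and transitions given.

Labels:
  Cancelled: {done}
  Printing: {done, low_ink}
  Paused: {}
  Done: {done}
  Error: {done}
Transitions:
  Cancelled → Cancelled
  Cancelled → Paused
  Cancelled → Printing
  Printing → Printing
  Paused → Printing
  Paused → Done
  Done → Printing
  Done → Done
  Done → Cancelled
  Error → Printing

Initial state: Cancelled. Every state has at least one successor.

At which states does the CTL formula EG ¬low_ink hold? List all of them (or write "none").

States satisfying ¬low_ink: {Cancelled, Paused, Done, Error}.
States satisfying EG ¬low_ink: {Cancelled, Paused, Done}.

{Cancelled, Paused, Done}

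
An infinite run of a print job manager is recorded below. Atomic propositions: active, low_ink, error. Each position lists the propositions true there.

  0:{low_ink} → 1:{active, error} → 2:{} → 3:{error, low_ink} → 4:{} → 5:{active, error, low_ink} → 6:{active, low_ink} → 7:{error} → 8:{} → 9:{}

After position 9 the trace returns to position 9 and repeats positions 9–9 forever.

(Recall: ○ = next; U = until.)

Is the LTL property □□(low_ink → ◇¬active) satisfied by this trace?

□(low_ink → ◇¬active) holds at every position 0..9, and those are all positions ever visited, so □□(low_ink → ◇¬active) holds.

Satisfied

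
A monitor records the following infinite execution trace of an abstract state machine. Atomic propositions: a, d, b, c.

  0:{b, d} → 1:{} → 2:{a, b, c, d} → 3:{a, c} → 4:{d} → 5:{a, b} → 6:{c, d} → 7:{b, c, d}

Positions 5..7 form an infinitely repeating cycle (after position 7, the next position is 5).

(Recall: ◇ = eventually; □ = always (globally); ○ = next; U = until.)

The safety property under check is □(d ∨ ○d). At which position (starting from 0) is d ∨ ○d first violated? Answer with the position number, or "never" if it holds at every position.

never

d ∨ ○d holds at every position 0..7, and those are all the positions the trace ever visits, so the invariant □(d ∨ ○d) is never violated.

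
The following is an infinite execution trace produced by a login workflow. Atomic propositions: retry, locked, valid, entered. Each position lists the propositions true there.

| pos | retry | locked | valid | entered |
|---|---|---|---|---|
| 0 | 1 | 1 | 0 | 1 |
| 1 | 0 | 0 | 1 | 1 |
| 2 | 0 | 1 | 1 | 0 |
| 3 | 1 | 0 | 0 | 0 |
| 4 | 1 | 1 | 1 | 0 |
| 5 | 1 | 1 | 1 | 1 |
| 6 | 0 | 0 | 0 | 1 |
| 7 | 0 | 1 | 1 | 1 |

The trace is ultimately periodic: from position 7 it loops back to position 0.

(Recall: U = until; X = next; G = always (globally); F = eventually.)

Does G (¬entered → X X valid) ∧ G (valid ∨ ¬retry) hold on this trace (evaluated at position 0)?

No

¬entered → X X valid must hold at every position from 0 onward. It fails at position 4, so G (¬entered → X X valid) is false.
Positions where ¬entered holds: 2, 3, 4.
Check X X valid at each: 2→ok, 3→ok, 4→fails.
valid ∨ ¬retry must hold at every position from 0 onward. It fails at position 0, so G (valid ∨ ¬retry) is false.
At position 0: G (¬entered → X X valid) is false; G (valid ∨ ¬retry) is false; so G (¬entered → X X valid) ∧ G (valid ∨ ¬retry) is false.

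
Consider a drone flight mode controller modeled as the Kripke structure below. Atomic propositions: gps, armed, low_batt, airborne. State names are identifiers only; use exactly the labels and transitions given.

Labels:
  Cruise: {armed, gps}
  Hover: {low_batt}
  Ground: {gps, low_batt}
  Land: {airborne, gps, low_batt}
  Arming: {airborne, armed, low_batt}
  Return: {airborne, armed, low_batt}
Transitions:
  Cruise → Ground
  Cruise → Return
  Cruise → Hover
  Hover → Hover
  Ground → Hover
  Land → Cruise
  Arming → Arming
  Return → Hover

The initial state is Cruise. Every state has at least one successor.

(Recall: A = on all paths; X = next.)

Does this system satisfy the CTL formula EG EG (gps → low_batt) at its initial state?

Does not hold

States satisfying EG (gps → low_batt): {Hover, Ground, Arming, Return}.
States satisfying EG EG (gps → low_batt): {Hover, Ground, Arming, Return}.
No suitable path/successor from Cruise witnesses the formula.
Cruise ∉ Sat(EG EG (gps → low_batt)).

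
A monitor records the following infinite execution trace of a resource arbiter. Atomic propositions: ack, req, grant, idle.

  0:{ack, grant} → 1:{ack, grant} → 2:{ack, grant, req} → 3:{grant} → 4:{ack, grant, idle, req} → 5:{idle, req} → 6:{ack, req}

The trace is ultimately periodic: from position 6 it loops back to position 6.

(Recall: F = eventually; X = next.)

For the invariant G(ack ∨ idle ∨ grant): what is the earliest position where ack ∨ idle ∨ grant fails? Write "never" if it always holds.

ack ∨ idle ∨ grant holds at every position 0..6, and those are all the positions the trace ever visits, so the invariant G(ack ∨ idle ∨ grant) is never violated.

never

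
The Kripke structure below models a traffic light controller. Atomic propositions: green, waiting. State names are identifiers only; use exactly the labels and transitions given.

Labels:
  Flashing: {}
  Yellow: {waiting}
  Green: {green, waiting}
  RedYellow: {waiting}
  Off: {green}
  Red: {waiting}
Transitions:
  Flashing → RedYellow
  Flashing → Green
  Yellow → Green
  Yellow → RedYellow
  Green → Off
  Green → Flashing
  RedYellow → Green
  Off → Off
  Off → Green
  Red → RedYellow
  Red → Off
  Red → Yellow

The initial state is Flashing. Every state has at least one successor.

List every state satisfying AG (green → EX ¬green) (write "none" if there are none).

States satisfying green → EX ¬green: {Flashing, Yellow, Green, RedYellow, Red}.
States satisfying AG (green → EX ¬green): ∅.

none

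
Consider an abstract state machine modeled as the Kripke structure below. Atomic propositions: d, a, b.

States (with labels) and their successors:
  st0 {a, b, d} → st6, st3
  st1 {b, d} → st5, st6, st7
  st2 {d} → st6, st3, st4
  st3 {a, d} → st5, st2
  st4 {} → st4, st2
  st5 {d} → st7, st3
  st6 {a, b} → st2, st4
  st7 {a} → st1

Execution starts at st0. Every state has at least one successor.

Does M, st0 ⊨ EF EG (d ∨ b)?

States satisfying EG (d ∨ b): {st0, st1, st2, st3, st5, st6}.
States satisfying EF EG (d ∨ b): {st0, st1, st2, st3, st4, st5, st6, st7}.
Some path from st0 reaches a state where EG (d ∨ b) holds.
st0 ∈ Sat(EF EG (d ∨ b)).

Holds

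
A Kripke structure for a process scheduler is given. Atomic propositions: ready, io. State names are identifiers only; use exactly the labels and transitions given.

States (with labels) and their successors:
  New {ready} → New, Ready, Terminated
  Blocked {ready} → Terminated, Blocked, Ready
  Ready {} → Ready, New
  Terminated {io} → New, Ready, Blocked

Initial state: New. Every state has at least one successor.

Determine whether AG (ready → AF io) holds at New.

Violated

States satisfying ready → AF io: {Ready, Terminated}.
States satisfying AG (ready → AF io): ∅.
Blocked is reachable from New and violates ready → AF io, so AG fails at New.
New ∉ Sat(AG (ready → AF io)).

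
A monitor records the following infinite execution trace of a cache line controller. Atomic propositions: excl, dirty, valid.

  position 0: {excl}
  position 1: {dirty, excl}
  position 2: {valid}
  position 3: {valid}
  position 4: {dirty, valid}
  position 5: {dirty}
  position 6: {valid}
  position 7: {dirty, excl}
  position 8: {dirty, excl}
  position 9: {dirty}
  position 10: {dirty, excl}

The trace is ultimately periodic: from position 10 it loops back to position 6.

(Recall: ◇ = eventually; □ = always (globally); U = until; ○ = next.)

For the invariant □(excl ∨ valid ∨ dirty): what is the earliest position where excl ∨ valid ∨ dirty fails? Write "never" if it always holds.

excl ∨ valid ∨ dirty holds at every position 0..10, and those are all the positions the trace ever visits, so the invariant □(excl ∨ valid ∨ dirty) is never violated.

never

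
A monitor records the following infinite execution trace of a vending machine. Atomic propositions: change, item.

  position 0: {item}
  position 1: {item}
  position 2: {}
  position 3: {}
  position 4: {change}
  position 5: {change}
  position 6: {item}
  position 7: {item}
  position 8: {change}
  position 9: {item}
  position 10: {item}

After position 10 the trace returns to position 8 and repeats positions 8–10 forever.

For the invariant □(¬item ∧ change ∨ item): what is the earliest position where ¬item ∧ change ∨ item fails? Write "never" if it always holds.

2

Check ¬item ∧ change ∨ item at each position in order: 0 ✓, 1 ✓.
At position 2 the labels are {}, so ¬item ∧ change ∨ item is false there. This is the first violation.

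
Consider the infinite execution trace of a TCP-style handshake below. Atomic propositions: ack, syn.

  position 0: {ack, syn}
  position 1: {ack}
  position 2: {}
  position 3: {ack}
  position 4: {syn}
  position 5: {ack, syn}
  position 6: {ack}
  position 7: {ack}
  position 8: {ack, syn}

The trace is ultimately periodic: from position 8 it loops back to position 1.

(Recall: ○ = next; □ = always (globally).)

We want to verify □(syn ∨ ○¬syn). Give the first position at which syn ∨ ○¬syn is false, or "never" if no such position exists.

Check syn ∨ ○¬syn at each position in order: 0 ✓, 1 ✓, 2 ✓.
At position 3 the labels are {ack} and the next position 4 has {syn}, so syn ∨ ○¬syn is false there. This is the first violation.

3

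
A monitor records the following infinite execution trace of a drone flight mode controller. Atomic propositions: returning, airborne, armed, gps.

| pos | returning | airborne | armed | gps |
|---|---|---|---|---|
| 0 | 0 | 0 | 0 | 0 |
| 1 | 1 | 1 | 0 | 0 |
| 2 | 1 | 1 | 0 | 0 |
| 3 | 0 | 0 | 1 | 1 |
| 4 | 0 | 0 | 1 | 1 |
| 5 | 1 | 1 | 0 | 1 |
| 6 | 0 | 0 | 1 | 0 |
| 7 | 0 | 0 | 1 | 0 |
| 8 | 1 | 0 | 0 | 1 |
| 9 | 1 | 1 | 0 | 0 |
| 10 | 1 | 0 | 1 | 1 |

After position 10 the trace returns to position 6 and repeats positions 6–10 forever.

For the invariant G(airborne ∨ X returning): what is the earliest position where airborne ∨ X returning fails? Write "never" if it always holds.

3

Check airborne ∨ X returning at each position in order: 0 ✓, 1 ✓, 2 ✓.
At position 3 the labels are {armed, gps} and the next position 4 has {armed, gps}, so airborne ∨ X returning is false there. This is the first violation.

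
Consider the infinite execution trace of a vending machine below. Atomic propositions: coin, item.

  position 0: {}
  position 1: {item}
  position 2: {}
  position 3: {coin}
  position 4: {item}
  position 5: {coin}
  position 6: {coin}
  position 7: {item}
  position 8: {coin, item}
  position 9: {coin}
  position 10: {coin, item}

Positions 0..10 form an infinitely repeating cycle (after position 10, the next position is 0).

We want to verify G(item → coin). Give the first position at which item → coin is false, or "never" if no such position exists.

Check item → coin at each position in order: 0 ✓.
At position 1 the labels are {item}, so item → coin is false there. This is the first violation.

1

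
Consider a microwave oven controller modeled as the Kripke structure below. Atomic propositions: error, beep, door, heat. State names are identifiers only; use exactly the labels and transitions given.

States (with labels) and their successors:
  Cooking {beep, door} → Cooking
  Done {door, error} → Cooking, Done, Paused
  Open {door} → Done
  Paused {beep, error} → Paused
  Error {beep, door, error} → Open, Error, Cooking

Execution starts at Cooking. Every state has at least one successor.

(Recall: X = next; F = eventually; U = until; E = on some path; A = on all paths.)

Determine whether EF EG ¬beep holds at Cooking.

States satisfying EG ¬beep: {Done, Open}.
States satisfying EF EG ¬beep: {Done, Open, Error}.
No suitable path/successor from Cooking witnesses the formula.
Cooking ∉ Sat(EF EG ¬beep).

No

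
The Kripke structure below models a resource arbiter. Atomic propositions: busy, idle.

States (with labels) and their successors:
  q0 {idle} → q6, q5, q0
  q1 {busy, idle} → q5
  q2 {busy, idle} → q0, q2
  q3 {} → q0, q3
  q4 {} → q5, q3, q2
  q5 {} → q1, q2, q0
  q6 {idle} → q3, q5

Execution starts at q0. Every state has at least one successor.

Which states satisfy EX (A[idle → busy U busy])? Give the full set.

{q2, q4, q5}

States satisfying A[idle → busy U busy]: {q1, q2}.
States satisfying EX (A[idle → busy U busy]): {q2, q4, q5}.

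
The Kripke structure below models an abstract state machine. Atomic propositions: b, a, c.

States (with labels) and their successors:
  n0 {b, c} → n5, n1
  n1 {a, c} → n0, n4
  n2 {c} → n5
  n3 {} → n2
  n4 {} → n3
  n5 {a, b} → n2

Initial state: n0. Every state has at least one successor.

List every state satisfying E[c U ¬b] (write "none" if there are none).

States satisfying c: {n0, n1, n2}.
States satisfying ¬b: {n1, n2, n3, n4}.
States satisfying E[c U ¬b]: {n0, n1, n2, n3, n4}.

{n0, n1, n2, n3, n4}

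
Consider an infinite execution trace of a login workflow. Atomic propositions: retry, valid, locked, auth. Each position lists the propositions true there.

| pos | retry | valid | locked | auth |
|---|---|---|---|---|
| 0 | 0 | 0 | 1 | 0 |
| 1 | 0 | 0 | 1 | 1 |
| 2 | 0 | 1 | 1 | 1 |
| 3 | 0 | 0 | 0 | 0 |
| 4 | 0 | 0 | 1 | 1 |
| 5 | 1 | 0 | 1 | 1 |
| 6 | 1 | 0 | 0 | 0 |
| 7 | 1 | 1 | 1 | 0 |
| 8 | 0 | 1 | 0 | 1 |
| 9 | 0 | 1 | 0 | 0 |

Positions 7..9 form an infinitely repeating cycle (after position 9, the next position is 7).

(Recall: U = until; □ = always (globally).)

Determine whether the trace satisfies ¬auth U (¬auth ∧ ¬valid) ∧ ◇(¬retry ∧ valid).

Satisfied

Walking from position 0: ¬auth ∧ ¬valid first holds at position 0, and ¬auth holds at every earlier position along the way, so ¬auth U (¬auth ∧ ¬valid) holds.
¬retry ∧ valid holds at position 2, which is reachable from 0, so ◇(¬retry ∧ valid) holds.
At position 0: ¬auth U (¬auth ∧ ¬valid) is true; ◇(¬retry ∧ valid) is true; so ¬auth U (¬auth ∧ ¬valid) ∧ ◇(¬retry ∧ valid) is true.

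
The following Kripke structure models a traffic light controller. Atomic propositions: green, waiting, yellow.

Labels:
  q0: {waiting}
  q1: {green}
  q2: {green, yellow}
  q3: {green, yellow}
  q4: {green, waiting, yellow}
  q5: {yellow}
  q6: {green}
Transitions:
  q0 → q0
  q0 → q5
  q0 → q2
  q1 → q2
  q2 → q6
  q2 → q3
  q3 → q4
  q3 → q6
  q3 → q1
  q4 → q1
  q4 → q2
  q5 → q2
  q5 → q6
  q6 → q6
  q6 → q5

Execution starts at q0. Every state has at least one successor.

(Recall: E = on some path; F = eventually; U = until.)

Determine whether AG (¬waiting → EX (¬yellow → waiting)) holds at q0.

Yes

States satisfying ¬waiting → EX (¬yellow → waiting): {q0, q1, q2, q3, q4, q5, q6}.
States satisfying AG (¬waiting → EX (¬yellow → waiting)): {q0, q1, q2, q3, q4, q5, q6}.
Every state reachable from q0 satisfies ¬waiting → EX (¬yellow → waiting).
q0 ∈ Sat(AG (¬waiting → EX (¬yellow → waiting))).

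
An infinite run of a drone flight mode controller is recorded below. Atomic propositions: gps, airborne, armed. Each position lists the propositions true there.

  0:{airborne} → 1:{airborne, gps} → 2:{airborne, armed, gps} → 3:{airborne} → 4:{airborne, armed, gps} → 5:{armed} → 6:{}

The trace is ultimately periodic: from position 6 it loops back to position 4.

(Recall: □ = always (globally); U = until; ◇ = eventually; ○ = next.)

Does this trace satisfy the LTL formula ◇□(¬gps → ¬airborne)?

□(¬gps → ¬airborne) holds at position 4, which is reachable from 0, so ◇□(¬gps → ¬airborne) holds.

Satisfied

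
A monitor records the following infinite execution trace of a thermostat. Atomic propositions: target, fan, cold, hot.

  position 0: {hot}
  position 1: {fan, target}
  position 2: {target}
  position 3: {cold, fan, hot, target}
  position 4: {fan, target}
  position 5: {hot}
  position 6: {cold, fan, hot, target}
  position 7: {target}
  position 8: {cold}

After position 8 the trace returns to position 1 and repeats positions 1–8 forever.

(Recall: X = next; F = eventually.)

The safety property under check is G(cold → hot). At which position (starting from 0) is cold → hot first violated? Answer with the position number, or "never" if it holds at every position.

Check cold → hot at each position in order: 0 ✓, 1 ✓, 2 ✓, 3 ✓, 4 ✓, 5 ✓, 6 ✓, 7 ✓.
At position 8 the labels are {cold}, so cold → hot is false there. This is the first violation.

8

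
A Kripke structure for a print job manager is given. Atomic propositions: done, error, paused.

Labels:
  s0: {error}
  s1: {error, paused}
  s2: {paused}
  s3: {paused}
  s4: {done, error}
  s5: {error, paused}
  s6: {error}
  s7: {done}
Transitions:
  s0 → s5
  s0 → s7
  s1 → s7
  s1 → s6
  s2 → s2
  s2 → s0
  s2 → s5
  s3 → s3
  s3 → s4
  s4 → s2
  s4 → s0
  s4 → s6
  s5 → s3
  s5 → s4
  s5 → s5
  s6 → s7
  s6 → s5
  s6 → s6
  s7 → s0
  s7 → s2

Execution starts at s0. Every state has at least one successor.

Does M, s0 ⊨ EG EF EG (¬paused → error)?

States satisfying EF EG (¬paused → error): {s0, s1, s2, s3, s4, s5, s6, s7}.
States satisfying EG EF EG (¬paused → error): {s0, s1, s2, s3, s4, s5, s6, s7}.
s0 ∈ Sat(EG EF EG (¬paused → error)).

Yes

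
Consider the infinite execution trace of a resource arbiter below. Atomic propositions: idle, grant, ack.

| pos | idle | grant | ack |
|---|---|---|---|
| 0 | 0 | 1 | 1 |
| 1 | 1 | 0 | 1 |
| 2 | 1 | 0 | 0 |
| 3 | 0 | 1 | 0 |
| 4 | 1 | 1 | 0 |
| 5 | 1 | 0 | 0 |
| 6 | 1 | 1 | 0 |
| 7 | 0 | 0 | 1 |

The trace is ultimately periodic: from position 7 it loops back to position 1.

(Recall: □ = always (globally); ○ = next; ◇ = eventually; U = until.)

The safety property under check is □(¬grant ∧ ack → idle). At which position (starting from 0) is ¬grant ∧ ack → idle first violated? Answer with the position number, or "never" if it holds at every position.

7

Check ¬grant ∧ ack → idle at each position in order: 0 ✓, 1 ✓, 2 ✓, 3 ✓, 4 ✓, 5 ✓, 6 ✓.
At position 7 the labels are {ack}, so ¬grant ∧ ack → idle is false there. This is the first violation.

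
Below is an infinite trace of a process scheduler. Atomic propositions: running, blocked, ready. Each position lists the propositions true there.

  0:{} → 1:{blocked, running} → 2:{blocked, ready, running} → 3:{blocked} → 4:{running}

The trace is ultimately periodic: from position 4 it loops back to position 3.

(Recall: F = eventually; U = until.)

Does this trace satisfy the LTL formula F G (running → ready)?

No

G (running → ready) is false at every position 0..4, so it never becomes true and F G (running → ready) fails.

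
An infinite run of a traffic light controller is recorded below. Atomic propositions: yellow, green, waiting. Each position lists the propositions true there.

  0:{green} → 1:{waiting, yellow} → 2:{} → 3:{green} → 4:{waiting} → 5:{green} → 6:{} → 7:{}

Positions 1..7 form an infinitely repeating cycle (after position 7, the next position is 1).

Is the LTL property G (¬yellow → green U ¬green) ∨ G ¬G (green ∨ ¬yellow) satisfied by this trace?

¬yellow → green U ¬green holds at every position 0..7, and those are all positions ever visited, so G (¬yellow → green U ¬green) holds.
Positions where ¬yellow holds: 0, 2, 3, 4, 5, 6, 7.
Check green U ¬green at each: 0→ok, 2→ok, 3→ok, 4→ok, 5→ok, 6→ok, 7→ok.
¬G (green ∨ ¬yellow) holds at every position 0..7, and those are all positions ever visited, so G ¬G (green ∨ ¬yellow) holds.
At position 0: G (¬yellow → green U ¬green) is true; G ¬G (green ∨ ¬yellow) is true; so G (¬yellow → green U ¬green) ∨ G ¬G (green ∨ ¬yellow) is true.

Yes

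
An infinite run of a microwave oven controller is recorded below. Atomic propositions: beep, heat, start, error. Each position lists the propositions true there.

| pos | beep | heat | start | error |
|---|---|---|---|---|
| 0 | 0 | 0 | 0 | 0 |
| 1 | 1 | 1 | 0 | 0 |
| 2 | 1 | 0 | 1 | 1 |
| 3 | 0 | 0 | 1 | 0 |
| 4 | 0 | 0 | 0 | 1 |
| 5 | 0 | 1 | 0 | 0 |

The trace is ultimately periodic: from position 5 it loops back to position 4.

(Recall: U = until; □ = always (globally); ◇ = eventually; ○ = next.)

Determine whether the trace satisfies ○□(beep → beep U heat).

The position after 0 is 1; □(beep → beep U heat) is false there.

No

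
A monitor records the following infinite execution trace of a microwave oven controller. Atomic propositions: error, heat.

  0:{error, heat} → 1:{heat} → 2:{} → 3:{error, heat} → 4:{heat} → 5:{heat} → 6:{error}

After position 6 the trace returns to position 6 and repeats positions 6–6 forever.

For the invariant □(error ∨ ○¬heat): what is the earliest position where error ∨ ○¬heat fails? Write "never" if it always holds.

2

Check error ∨ ○¬heat at each position in order: 0 ✓, 1 ✓.
At position 2 the labels are {} and the next position 3 has {error, heat}, so error ∨ ○¬heat is false there. This is the first violation.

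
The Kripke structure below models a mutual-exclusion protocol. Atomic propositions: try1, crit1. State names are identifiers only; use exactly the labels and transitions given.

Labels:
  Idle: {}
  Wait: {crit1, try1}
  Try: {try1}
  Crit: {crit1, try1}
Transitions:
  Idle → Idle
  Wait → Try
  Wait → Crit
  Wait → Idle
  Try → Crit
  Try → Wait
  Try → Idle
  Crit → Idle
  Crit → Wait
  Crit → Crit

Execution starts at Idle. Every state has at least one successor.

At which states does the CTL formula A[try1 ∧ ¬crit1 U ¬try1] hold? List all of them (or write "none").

States satisfying try1 ∧ ¬crit1: {Try}.
States satisfying ¬try1: {Idle}.
States satisfying A[try1 ∧ ¬crit1 U ¬try1]: {Idle}.

{Idle}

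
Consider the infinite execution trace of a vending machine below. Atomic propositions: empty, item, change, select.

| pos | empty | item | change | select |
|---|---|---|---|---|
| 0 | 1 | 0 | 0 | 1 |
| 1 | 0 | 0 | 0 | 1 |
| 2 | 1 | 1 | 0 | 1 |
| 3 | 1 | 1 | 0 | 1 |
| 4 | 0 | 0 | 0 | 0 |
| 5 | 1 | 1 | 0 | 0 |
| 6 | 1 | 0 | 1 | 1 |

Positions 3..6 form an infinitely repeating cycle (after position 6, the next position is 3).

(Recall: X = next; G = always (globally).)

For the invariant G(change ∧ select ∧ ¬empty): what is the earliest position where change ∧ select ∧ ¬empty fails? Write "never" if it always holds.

At position 0 the labels are {empty, select}, so change ∧ select ∧ ¬empty is false there. This is the first violation.

0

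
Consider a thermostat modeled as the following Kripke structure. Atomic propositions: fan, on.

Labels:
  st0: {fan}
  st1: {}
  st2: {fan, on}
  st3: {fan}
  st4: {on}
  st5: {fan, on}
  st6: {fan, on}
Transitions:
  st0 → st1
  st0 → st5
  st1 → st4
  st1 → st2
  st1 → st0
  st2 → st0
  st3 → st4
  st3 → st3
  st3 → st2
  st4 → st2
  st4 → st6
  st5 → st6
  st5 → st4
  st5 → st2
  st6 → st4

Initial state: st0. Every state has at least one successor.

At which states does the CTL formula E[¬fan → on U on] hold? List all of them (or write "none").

States satisfying ¬fan → on: {st0, st2, st3, st4, st5, st6}.
States satisfying on: {st2, st4, st5, st6}.
States satisfying E[¬fan → on U on]: {st0, st2, st3, st4, st5, st6}.

{st0, st2, st3, st4, st5, st6}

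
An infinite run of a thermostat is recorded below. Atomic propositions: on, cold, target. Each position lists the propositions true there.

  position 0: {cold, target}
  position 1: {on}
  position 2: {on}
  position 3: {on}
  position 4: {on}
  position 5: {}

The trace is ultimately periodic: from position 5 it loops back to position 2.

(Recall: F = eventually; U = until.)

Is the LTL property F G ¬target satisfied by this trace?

Yes

G ¬target holds at position 1, which is reachable from 0, so F G ¬target holds.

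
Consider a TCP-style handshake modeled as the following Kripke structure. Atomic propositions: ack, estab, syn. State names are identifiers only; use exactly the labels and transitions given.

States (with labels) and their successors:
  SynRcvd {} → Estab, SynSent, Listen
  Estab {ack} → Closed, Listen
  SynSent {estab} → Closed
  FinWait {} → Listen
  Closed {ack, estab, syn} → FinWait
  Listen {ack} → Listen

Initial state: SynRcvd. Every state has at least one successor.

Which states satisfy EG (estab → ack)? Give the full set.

{SynRcvd, Estab, FinWait, Closed, Listen}

States satisfying estab → ack: {SynRcvd, Estab, FinWait, Closed, Listen}.
States satisfying EG (estab → ack): {SynRcvd, Estab, FinWait, Closed, Listen}.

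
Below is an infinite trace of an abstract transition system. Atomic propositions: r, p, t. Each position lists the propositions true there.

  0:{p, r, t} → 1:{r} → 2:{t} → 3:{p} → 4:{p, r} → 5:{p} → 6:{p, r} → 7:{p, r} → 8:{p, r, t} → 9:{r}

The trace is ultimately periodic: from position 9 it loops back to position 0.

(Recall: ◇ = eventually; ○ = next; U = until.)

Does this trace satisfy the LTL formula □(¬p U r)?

¬p U r must hold at every position from 0 onward. It fails at position 2, so □(¬p U r) is false.

Does not hold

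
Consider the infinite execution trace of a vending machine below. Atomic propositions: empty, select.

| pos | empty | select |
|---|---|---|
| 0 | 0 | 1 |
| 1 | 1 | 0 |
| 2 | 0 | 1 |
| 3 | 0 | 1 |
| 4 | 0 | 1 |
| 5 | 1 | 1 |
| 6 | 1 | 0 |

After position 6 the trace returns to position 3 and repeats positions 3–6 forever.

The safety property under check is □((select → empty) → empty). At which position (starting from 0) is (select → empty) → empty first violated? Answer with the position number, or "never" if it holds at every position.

(select → empty) → empty holds at every position 0..6, and those are all the positions the trace ever visits, so the invariant □((select → empty) → empty) is never violated.

never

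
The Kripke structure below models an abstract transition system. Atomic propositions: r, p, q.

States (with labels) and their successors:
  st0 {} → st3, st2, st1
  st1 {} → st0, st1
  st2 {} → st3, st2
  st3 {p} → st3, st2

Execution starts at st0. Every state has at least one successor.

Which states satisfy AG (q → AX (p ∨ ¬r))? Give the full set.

States satisfying q → AX (p ∨ ¬r): {st0, st1, st2, st3}.
States satisfying AG (q → AX (p ∨ ¬r)): {st0, st1, st2, st3}.

{st0, st1, st2, st3}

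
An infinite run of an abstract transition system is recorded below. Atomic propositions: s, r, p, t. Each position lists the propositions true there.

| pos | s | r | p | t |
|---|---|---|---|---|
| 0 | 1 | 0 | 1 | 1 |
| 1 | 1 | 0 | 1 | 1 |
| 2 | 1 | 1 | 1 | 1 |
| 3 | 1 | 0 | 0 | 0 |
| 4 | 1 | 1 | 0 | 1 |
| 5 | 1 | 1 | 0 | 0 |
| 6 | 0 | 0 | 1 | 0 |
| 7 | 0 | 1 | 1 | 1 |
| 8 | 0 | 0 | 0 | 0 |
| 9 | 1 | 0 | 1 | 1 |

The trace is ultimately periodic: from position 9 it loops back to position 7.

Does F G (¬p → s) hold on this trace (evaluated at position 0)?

G (¬p → s) is false at every position 0..9, so it never becomes true and F G (¬p → s) fails.

Violated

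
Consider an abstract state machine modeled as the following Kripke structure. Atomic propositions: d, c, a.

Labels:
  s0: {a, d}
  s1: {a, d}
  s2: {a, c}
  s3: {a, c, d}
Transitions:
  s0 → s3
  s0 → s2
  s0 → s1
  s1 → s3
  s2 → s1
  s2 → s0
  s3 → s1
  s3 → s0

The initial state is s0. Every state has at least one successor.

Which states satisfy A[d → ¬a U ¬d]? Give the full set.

States satisfying d → ¬a: {s2}.
States satisfying ¬d: {s2}.
States satisfying A[d → ¬a U ¬d]: {s2}.

{s2}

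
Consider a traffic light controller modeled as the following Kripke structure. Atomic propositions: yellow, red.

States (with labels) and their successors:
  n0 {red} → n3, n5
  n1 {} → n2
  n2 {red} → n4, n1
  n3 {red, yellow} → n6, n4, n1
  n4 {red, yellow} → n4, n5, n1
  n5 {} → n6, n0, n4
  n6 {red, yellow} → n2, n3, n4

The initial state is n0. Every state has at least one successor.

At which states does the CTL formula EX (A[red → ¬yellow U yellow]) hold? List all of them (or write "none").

{n0, n2, n3, n4, n5, n6}

States satisfying A[red → ¬yellow U yellow]: {n3, n4, n6}.
States satisfying EX (A[red → ¬yellow U yellow]): {n0, n2, n3, n4, n5, n6}.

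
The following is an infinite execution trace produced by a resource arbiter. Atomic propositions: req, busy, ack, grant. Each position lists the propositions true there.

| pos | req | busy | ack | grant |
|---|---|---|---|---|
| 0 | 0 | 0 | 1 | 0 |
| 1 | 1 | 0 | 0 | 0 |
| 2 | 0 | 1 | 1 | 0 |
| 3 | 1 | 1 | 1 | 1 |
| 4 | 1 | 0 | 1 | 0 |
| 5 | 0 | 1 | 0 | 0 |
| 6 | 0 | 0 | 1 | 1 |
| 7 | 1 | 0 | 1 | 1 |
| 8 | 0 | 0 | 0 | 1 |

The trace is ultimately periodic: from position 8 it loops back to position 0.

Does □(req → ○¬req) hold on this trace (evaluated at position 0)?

Does not hold

req → ○¬req must hold at every position from 0 onward. It fails at position 3, so □(req → ○¬req) is false.
Positions where req holds: 1, 3, 4, 7.
Check ○¬req at each: 1→ok, 3→fails, 4→ok, 7→ok.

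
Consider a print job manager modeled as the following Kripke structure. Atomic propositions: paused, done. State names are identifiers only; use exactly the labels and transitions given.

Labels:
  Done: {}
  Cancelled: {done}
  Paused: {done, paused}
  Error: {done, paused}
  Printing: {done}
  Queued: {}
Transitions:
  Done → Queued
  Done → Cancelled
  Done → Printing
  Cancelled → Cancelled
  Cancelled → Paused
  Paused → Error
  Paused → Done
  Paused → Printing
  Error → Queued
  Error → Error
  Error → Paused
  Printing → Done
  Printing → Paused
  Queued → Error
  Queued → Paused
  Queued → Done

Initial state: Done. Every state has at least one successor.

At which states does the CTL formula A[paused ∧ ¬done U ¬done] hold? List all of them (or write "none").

{Done, Queued}

States satisfying paused ∧ ¬done: ∅.
States satisfying ¬done: {Done, Queued}.
States satisfying A[paused ∧ ¬done U ¬done]: {Done, Queued}.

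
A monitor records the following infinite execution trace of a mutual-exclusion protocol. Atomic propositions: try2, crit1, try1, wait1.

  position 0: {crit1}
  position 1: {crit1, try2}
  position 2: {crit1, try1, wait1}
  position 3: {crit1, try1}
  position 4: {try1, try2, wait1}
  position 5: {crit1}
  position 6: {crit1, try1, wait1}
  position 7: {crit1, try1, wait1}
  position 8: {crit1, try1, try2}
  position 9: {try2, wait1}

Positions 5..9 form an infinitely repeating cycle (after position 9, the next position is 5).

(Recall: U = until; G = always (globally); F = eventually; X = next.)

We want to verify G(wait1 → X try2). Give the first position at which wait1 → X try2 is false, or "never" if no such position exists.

Check wait1 → X try2 at each position in order: 0 ✓, 1 ✓.
At position 2 the labels are {crit1, try1, wait1} and the next position 3 has {crit1, try1}, so wait1 → X try2 is false there. This is the first violation.

2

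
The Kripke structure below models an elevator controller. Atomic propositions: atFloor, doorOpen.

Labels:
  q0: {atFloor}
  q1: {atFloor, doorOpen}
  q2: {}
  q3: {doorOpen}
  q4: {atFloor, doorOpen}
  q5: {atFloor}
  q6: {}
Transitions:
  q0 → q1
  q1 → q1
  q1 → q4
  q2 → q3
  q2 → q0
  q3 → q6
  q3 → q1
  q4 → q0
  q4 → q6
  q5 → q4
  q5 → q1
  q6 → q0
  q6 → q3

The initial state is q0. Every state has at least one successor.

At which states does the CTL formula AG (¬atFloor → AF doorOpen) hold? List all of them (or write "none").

{q0, q1, q2, q3, q4, q5, q6}

States satisfying ¬atFloor → AF doorOpen: {q0, q1, q2, q3, q4, q5, q6}.
States satisfying AG (¬atFloor → AF doorOpen): {q0, q1, q2, q3, q4, q5, q6}.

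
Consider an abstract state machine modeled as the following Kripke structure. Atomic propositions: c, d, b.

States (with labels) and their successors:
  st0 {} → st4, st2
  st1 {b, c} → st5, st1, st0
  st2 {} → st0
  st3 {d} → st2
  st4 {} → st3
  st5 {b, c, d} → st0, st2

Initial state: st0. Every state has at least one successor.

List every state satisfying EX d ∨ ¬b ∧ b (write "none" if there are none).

States satisfying d: {st3, st5}.
States satisfying EX d: {st1, st4}.
States satisfying ¬b: {st0, st2, st3, st4}.
States satisfying ¬b ∧ b: ∅.
States satisfying EX d ∨ ¬b ∧ b: {st1, st4}.

{st1, st4}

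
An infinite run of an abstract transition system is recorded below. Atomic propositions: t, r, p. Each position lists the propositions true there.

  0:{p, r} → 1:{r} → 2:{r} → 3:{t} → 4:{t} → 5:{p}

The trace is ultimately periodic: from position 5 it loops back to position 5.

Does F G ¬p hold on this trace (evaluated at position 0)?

Violated

G ¬p is false at every position 0..5, so it never becomes true and F G ¬p fails.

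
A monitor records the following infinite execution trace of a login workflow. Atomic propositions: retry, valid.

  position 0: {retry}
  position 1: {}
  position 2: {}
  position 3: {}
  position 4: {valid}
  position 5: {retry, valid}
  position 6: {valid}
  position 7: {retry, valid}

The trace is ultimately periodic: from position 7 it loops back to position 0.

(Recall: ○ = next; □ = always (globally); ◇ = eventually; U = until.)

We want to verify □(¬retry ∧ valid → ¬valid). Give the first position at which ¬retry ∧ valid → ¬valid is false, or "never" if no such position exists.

Check ¬retry ∧ valid → ¬valid at each position in order: 0 ✓, 1 ✓, 2 ✓, 3 ✓.
At position 4 the labels are {valid}, so ¬retry ∧ valid → ¬valid is false there. This is the first violation.

4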